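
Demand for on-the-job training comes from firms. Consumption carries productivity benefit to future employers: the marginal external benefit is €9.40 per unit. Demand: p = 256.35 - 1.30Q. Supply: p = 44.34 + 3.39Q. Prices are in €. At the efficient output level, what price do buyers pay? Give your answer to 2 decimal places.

Social marginal benefit = demand + MEB = 265.75 - 1.30Q.
Set SMB = MC: 265.75 - 1.30Q = 44.34 + 3.39Q → Q* = 47.2090.
Consumer price on the demand curve at Q*: 256.35 − 1.30×47.2090 = 194.9783.

P = €194.98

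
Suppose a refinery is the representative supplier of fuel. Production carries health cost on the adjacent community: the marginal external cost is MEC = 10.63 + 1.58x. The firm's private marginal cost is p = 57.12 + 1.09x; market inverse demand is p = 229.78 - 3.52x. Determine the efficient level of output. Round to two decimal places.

Social marginal cost = private MC + MEC = 67.75 + 2.67x.
Set SMC = demand: 67.75 + 2.67x = 229.78 - 3.52x → x* = 26.1761.

x* = 26.18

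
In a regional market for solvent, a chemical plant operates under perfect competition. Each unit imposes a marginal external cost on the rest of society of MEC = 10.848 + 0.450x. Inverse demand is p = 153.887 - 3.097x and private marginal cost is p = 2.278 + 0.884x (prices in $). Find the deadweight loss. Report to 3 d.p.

Market equilibrium (private): 2.278 + 0.884x = 153.887 - 3.097x → x_m = 38.0831.
Social marginal cost = private MC + MEC = 13.126 + 1.334x.
Set SMC = demand: 13.126 + 1.334x = 153.887 - 3.097x → x* = 31.7673.
Between x* and x_m the wedge SMC − demand runs linearly from 0 to MEC(x_m), so the loss is a triangle.
DWL = ½ × 6.3158 × 27.9854 = 88.3751.

DWL = $88.375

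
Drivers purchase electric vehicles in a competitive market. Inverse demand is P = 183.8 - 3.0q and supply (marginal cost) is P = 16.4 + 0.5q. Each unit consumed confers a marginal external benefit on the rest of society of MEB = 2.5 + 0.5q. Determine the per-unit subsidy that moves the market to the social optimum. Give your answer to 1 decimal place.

Social marginal benefit = demand + MEB = 186.3 - 2.5q.
Set SMB = MC: 186.3 - 2.5q = 16.4 + 0.5q → q* = 56.6333.
The Pigouvian subsidy equals MEB at q*: 2.5 + 0.5×56.6333 = 30.8167.

subsidy = 30.8 per unit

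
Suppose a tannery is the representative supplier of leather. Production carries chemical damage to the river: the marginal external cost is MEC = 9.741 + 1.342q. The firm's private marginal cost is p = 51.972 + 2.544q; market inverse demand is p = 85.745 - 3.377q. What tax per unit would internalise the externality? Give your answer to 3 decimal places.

Social marginal cost = private MC + MEC = 61.713 + 3.886q.
Set SMC = demand: 61.713 + 3.886q = 85.745 - 3.377q → q* = 3.3088.
The Pigouvian tax equals MEC at q*: 9.741 + 1.342×3.3088 = 14.1814.

tax = 14.181 per unit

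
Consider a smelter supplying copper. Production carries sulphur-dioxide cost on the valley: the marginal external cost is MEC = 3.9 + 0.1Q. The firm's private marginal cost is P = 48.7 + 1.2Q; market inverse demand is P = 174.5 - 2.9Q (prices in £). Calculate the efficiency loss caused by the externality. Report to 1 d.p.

DWL = £5.8

Market equilibrium (private): 48.7 + 1.2Q = 174.5 - 2.9Q → Q_m = 30.6829.
Social marginal cost = private MC + MEC = 52.6 + 1.3Q.
Set SMC = demand: 52.6 + 1.3Q = 174.5 - 2.9Q → Q* = 29.0238.
Between Q* and Q_m the wedge SMC − demand runs linearly from 0 to MEC(Q_m), so the loss is a triangle.
DWL = ½ × 1.6591 × 6.9683 = 5.7806.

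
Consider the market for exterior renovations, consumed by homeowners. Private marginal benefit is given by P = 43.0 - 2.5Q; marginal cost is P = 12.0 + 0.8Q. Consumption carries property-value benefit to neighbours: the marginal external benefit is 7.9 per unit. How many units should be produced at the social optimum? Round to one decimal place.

Social marginal benefit = demand + MEB = 50.9 - 2.5Q.
Set SMB = MC: 50.9 - 2.5Q = 12.0 + 0.8Q → Q* = 11.7879.

Q* = 11.8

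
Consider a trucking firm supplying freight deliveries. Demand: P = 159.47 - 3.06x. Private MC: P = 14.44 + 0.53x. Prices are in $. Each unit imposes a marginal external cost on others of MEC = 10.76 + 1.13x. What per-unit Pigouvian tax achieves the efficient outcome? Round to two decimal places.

tax = $42.91 per unit

Social marginal cost = private MC + MEC = 25.20 + 1.66x.
Set SMC = demand: 25.20 + 1.66x = 159.47 - 3.06x → x* = 28.4470.
The Pigouvian tax equals MEC at x*: 10.76 + 1.13×28.4470 = 42.9051.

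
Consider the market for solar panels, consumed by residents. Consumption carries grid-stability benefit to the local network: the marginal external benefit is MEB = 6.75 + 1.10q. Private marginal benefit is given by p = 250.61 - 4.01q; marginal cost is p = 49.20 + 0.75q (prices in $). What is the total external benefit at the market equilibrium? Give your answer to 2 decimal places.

Market equilibrium (private): 49.20 + 0.75q = 250.61 - 4.01q → q_m = 42.3130.
Total external benefit = ∫₀^{q_m} (6.75 + 1.10q) dq = 6.75×42.3130 + ½×1.10×42.3130² = 1270.3272.

$1270.33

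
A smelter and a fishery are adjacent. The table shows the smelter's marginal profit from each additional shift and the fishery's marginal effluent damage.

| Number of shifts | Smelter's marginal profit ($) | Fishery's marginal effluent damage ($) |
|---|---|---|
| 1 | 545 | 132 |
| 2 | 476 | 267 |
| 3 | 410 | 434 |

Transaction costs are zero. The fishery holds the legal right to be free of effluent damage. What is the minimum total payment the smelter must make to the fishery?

Efficient level: marginal profit ≥ marginal effluent damage through level 2, so k* = 2.
With the fishery holding the right, the smelter must at least compensate total damage at k*: 132 + 267 = 399.

$399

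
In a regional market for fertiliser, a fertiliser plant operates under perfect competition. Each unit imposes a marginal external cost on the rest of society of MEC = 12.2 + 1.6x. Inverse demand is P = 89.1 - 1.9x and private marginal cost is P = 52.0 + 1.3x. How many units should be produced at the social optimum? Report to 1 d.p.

Social marginal cost = private MC + MEC = 64.2 + 2.9x.
Set SMC = demand: 64.2 + 2.9x = 89.1 - 1.9x → x* = 5.1875.

x* = 5.2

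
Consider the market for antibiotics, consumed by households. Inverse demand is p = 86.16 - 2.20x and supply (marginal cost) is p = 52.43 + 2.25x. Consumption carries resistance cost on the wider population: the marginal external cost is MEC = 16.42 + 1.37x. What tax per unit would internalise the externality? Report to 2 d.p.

tax = 20.49 per unit

Social marginal benefit = demand − MEC = 69.74 - 3.57x.
Set SMB = MC: 69.74 - 3.57x = 52.43 + 2.25x → x* = 2.9742.
The Pigouvian tax equals MEC at x*: 16.42 + 1.37×2.9742 = 20.4947.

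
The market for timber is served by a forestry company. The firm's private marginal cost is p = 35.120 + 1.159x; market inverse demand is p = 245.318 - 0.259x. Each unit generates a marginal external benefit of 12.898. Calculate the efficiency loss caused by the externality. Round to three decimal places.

DWL = 58.660

Market equilibrium (private): 35.120 + 1.159x = 245.318 - 0.259x → x_m = 148.2355.
Social marginal cost = private MC − MEB = 22.222 + 1.159x.
Set SMC = demand: 22.222 + 1.159x = 245.318 - 0.259x → x* = 157.3315.
The loss is the area between SMC and demand from x* to x_m; with linear curves that's a triangle of height MEB(x_m).
DWL = ½ × 9.0960 × 12.8980 = 58.6601.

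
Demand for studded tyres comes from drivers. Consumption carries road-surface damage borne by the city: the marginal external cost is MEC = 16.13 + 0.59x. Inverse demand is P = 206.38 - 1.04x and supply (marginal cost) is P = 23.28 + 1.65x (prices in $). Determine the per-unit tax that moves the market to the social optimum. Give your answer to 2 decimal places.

Social marginal benefit = demand − MEC = 190.25 - 1.63x.
Set SMB = MC: 190.25 - 1.63x = 23.28 + 1.65x → x* = 50.9055.
The Pigouvian tax equals MEC at x*: 16.13 + 0.59×50.9055 = 46.1642.

tax = $46.16 per unit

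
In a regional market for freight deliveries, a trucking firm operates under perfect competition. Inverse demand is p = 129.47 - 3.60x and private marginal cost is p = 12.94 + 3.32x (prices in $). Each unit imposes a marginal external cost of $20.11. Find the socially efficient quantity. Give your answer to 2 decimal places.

Social marginal cost = private MC + MEC = 33.05 + 3.32x.
Set SMC = demand: 33.05 + 3.32x = 129.47 - 3.60x → x* = 13.9335.

x* = 13.93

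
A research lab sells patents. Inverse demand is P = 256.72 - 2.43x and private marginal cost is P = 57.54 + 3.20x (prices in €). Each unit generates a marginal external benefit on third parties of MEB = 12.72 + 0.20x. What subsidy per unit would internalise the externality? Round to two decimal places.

Social marginal cost = private MC − MEB = 44.82 + 3.00x.
Set SMC = demand: 44.82 + 3.00x = 256.72 - 2.43x → x* = 39.0239.
The Pigouvian subsidy equals MEB at x*: 12.72 + 0.20×39.0239 = 20.5248.

subsidy = €20.52 per unit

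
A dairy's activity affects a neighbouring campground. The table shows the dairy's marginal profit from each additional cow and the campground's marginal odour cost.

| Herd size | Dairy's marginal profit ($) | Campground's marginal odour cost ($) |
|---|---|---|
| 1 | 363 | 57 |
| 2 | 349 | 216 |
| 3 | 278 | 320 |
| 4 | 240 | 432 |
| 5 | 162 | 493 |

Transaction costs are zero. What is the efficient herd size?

Bargaining reaches the level where marginal profit last exceeds marginal odour cost.
That holds through level 2 (349 ≥ 216) but not at 3 (278 < 320).

2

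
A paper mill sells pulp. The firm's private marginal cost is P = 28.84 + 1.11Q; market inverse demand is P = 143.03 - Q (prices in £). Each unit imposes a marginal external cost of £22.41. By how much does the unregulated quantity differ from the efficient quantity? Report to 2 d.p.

Market equilibrium (private): 28.84 + 1.11Q = 143.03 - Q → Q_m = 54.1185.
Social marginal cost = private MC + MEC = 51.25 + 1.11Q.
Set SMC = demand: 51.25 + 1.11Q = 143.03 - Q → Q* = 43.4976.
Gap = |54.1185 − 43.4976| = 10.6209.

10.62 units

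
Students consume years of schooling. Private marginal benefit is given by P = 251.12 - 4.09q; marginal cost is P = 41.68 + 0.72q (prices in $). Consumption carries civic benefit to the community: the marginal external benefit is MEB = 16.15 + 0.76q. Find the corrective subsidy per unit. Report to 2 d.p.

Social marginal benefit = demand + MEB = 267.27 - 3.33q.
Set SMB = MC: 267.27 - 3.33q = 41.68 + 0.72q → q* = 55.7012.
The Pigouvian subsidy equals MEB at q*: 16.15 + 0.76×55.7012 = 58.4829.

subsidy = $58.48 per unit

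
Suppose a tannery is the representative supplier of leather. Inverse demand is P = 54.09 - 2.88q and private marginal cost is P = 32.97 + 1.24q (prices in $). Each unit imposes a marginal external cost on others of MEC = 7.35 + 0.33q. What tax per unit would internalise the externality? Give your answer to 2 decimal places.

tax = $8.37 per unit

Social marginal cost = private MC + MEC = 40.32 + 1.57q.
Set SMC = demand: 40.32 + 1.57q = 54.09 - 2.88q → q* = 3.0944.
The Pigouvian tax equals MEC at q*: 7.35 + 0.33×3.0944 = 8.3712.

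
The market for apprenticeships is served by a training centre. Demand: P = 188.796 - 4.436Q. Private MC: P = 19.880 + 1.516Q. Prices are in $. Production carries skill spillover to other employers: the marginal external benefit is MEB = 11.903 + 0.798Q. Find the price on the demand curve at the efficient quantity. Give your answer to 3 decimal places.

Social marginal cost = private MC − MEB = 7.977 + 0.718Q.
Set SMC = demand: 7.977 + 0.718Q = 188.796 - 4.436Q → Q* = 35.0832.
Consumer price on the demand curve at Q*: 188.796 − 4.436×35.0832 = 33.1669.

P = $33.167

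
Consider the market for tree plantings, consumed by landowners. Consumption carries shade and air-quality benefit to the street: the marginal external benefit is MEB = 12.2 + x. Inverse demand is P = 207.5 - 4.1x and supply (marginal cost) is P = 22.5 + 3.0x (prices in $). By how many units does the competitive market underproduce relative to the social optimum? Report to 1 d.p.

Market equilibrium (private): 22.5 + 3.0x = 207.5 - 4.1x → x_m = 26.0563.
Social marginal benefit = demand + MEB = 219.7 - 3.1x.
Set SMB = MC: 219.7 - 3.1x = 22.5 + 3.0x → x* = 32.3279.
Gap = |26.0563 − 32.3279| = 6.2716.

6.3 units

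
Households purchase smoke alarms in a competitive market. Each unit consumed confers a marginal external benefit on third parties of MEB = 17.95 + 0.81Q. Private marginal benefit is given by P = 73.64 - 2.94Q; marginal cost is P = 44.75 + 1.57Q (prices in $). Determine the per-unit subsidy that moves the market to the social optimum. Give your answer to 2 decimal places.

subsidy = $28.20 per unit

Social marginal benefit = demand + MEB = 91.59 - 2.13Q.
Set SMB = MC: 91.59 - 2.13Q = 44.75 + 1.57Q → Q* = 12.6595.
The Pigouvian subsidy equals MEB at Q*: 17.95 + 0.81×12.6595 = 28.2042.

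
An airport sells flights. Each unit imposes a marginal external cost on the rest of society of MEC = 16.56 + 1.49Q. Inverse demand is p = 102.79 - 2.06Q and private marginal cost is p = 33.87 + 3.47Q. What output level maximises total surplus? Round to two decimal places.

Social marginal cost = private MC + MEC = 50.43 + 4.96Q.
Set SMC = demand: 50.43 + 4.96Q = 102.79 - 2.06Q → Q* = 7.4587.

Q* = 7.46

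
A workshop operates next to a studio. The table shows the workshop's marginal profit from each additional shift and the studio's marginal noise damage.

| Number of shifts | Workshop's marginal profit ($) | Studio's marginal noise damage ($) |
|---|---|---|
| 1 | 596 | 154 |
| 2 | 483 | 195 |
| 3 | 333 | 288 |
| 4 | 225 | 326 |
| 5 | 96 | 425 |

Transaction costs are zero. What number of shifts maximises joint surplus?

3

Bargaining reaches the level where marginal profit last exceeds marginal noise damage.
That holds through level 3 (333 ≥ 288) but not at 4 (225 < 326).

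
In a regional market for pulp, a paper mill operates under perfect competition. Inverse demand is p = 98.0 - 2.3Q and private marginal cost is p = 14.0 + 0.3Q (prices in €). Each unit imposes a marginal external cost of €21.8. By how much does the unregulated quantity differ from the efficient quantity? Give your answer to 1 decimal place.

Market equilibrium (private): 14.0 + 0.3Q = 98.0 - 2.3Q → Q_m = 32.3077.
Social marginal cost = private MC + MEC = 35.8 + 0.3Q.
Set SMC = demand: 35.8 + 0.3Q = 98.0 - 2.3Q → Q* = 23.9231.
Gap = |32.3077 − 23.9231| = 8.3846.

8.4 units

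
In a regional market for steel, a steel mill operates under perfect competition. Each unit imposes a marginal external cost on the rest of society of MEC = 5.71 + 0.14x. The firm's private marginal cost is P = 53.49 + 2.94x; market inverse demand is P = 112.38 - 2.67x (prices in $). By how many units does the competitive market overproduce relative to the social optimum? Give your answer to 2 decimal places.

Market equilibrium (private): 53.49 + 2.94x = 112.38 - 2.67x → x_m = 10.4973.
Social marginal cost = private MC + MEC = 59.20 + 3.08x.
Set SMC = demand: 59.20 + 3.08x = 112.38 - 2.67x → x* = 9.2487.
Gap = |10.4973 − 9.2487| = 1.2486.

1.25 units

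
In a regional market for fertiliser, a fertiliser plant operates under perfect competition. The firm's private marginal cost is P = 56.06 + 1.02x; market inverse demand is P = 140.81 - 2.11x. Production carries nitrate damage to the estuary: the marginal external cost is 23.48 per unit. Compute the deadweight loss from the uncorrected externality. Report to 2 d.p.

DWL = 88.07

Market equilibrium (private): 56.06 + 1.02x = 140.81 - 2.11x → x_m = 27.0767.
Social marginal cost = private MC + MEC = 79.54 + 1.02x.
Set SMC = demand: 79.54 + 1.02x = 140.81 - 2.11x → x* = 19.5751.
The welfare-loss triangle has base |x_m − x*| and height MEC(x_m) (the vertical gap between SMC and demand is zero at x* and MEC at x_m).
DWL = ½ × 7.5016 × 23.4800 = 88.0688.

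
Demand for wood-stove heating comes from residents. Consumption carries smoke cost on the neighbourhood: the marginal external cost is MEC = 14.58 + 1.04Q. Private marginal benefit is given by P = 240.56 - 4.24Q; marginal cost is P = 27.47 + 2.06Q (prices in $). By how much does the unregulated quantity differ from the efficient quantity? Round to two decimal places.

6.78 units

Market equilibrium (private): 27.47 + 2.06Q = 240.56 - 4.24Q → Q_m = 33.8238.
Social marginal benefit = demand − MEC = 225.98 - 5.28Q.
Set SMB = MC: 225.98 - 5.28Q = 27.47 + 2.06Q → Q* = 27.0450.
Gap = |33.8238 − 27.0450| = 6.7788.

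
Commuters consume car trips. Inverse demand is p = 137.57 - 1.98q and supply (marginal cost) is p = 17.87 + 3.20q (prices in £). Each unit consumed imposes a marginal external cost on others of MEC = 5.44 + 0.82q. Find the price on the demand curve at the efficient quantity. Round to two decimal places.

Social marginal benefit = demand − MEC = 132.13 - 2.80q.
Set SMB = MC: 132.13 - 2.80q = 17.87 + 3.20q → q* = 19.0433.
Consumer price on the demand curve at q*: 137.57 − 1.98×19.0433 = 99.8643.

P = £99.86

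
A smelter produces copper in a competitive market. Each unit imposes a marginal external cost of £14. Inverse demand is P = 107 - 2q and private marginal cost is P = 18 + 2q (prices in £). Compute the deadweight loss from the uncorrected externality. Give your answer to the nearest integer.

Market equilibrium (private): 18 + 2q = 107 - 2q → q_m = 22.2500.
Social marginal cost = private MC + MEC = 32 + 2q.
Set SMC = demand: 32 + 2q = 107 - 2q → q* = 18.7500.
Between q* and q_m the wedge SMC − demand runs linearly from 0 to MEC(q_m), so the loss is a triangle.
DWL = ½ × 3.5000 × 14.0000 = 24.5000.

DWL = £25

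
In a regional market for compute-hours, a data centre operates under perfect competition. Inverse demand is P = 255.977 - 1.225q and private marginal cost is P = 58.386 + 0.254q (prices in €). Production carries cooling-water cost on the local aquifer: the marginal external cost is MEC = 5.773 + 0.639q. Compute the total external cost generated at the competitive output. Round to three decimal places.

Market equilibrium (private): 58.386 + 0.254q = 255.977 - 1.225q → q_m = 133.5977.
Total external cost = ∫₀^{q_m} (5.773 + 0.639q) dq = 5.773×133.5977 + ½×0.639×133.5977² = 6473.8059.

€6473.806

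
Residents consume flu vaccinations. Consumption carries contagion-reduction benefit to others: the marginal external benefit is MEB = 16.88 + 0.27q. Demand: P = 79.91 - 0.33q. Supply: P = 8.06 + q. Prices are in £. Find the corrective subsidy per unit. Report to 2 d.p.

subsidy = £39.48 per unit

Social marginal benefit = demand + MEB = 96.79 - 0.06q.
Set SMB = MC: 96.79 - 0.06q = 8.06 + q → q* = 83.7075.
The Pigouvian subsidy equals MEB at q*: 16.88 + 0.27×83.7075 = 39.4810.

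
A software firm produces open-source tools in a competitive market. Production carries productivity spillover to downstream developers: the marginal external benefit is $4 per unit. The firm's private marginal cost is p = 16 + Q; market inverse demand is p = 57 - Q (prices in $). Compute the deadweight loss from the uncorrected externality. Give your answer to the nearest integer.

DWL = $4

Market equilibrium (private): 16 + Q = 57 - Q → Q_m = 20.5000.
Social marginal cost = private MC − MEB = 12 + Q.
Set SMC = demand: 12 + Q = 57 - Q → Q* = 22.5000.
Between Q* and Q_m the wedge demand − SMC runs linearly from 0 to MEB(Q_m), so the loss is a triangle.
DWL = ½ × 2.0000 × 4.0000 = 4.0000.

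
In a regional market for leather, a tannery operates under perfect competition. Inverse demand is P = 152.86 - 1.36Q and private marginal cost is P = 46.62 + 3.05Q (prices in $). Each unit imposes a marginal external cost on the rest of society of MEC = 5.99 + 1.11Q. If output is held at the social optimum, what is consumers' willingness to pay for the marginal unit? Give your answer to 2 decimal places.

P = $128.16

Social marginal cost = private MC + MEC = 52.61 + 4.16Q.
Set SMC = demand: 52.61 + 4.16Q = 152.86 - 1.36Q → Q* = 18.1612.
Consumer price on the demand curve at Q*: 152.86 − 1.36×18.1612 = 128.1608.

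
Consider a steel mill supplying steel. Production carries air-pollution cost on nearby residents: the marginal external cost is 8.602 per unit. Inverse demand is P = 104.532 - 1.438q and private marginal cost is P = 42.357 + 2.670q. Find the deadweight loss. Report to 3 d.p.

Market equilibrium (private): 42.357 + 2.670q = 104.532 - 1.438q → q_m = 15.1351.
Social marginal cost = private MC + MEC = 50.959 + 2.670q.
Set SMC = demand: 50.959 + 2.670q = 104.532 - 1.438q → q* = 13.0411.
The loss is the area between SMC and demand from q* to q_m; with linear curves that's a triangle of height MEC(q_m).
DWL = ½ × 2.0940 × 8.6020 = 9.0063.

DWL = 9.006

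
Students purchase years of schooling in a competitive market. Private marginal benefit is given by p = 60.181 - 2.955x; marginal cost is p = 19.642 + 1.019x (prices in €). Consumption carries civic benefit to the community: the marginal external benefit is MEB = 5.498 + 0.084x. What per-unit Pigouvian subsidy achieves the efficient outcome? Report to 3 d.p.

subsidy = €6.492 per unit

Social marginal benefit = demand + MEB = 65.679 - 2.871x.
Set SMB = MC: 65.679 - 2.871x = 19.642 + 1.019x → x* = 11.8347.
The Pigouvian subsidy equals MEB at x*: 5.498 + 0.084×11.8347 = 6.4921.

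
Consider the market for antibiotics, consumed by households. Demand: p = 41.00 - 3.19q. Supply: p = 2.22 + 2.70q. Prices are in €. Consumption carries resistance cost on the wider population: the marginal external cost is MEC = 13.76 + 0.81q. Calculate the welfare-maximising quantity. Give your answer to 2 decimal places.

Social marginal benefit = demand − MEC = 27.24 - 4.00q.
Set SMB = MC: 27.24 - 4.00q = 2.22 + 2.70q → q* = 3.7343.

q* = 3.73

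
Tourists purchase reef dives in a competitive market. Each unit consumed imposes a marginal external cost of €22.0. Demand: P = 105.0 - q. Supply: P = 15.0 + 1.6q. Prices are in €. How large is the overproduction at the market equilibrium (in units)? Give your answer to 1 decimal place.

Market equilibrium (private): 15.0 + 1.6q = 105.0 - q → q_m = 34.6154.
Social marginal benefit = demand − MEC = 83.0 - q.
Set SMB = MC: 83.0 - q = 15.0 + 1.6q → q* = 26.1538.
Gap = |34.6154 − 26.1538| = 8.4616.

8.5 units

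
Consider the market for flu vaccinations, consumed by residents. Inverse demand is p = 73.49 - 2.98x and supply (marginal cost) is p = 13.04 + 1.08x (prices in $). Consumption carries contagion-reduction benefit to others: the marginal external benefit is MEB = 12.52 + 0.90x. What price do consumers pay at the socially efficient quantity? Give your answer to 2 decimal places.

Social marginal benefit = demand + MEB = 86.01 - 2.08x.
Set SMB = MC: 86.01 - 2.08x = 13.04 + 1.08x → x* = 23.0918.
Consumer price on the demand curve at x*: 73.49 − 2.98×23.0918 = 4.6764.

P = $4.68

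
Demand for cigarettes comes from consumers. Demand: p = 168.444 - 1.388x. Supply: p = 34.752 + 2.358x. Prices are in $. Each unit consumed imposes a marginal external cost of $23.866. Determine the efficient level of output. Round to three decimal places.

Social marginal benefit = demand − MEC = 144.578 - 1.388x.
Set SMB = MC: 144.578 - 1.388x = 34.752 + 2.358x → x* = 29.3182.

x* = 29.318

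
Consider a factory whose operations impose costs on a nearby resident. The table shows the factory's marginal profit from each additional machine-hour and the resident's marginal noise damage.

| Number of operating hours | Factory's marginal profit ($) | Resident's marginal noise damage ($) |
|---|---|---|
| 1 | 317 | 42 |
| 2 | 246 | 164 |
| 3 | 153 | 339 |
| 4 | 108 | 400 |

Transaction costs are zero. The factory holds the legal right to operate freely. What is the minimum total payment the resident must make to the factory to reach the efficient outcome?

$261

Left alone the factory would choose level 4 (marginal profit stays positive).
Efficient level: k* = 2 (marginal profit ≥ marginal noise damage through 2).
The resident must at least cover the factory's forgone profit from cutting 4→2: 153 + 108 = 261.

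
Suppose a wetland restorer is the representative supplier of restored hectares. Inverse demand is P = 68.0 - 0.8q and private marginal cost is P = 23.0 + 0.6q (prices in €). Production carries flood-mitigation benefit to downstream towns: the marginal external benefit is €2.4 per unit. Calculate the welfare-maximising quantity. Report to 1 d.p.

q* = 33.9

Social marginal cost = private MC − MEB = 20.6 + 0.6q.
Set SMC = demand: 20.6 + 0.6q = 68.0 - 0.8q → q* = 33.8571.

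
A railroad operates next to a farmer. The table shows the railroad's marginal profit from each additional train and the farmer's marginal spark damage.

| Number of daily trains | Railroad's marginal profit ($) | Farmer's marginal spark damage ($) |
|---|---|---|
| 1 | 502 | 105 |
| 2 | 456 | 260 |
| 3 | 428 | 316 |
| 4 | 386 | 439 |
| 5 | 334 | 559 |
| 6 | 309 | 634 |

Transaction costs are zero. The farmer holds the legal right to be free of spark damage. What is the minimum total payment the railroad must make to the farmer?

Efficient level: marginal profit ≥ marginal spark damage through level 3, so k* = 3.
With the farmer holding the right, the railroad must at least compensate total damage at k*: 105 + 260 + 316 = 681.

$681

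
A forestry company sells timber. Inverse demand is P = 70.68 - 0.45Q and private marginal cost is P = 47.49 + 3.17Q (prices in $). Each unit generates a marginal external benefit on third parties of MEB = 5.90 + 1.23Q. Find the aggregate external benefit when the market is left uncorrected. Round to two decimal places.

$63.03

Market equilibrium (private): 47.49 + 3.17Q = 70.68 - 0.45Q → Q_m = 6.4061.
Total external benefit = ∫₀^{Q_m} (5.90 + 1.23Q) dQ = 5.90×6.4061 + ½×1.23×6.4061² = 63.0344.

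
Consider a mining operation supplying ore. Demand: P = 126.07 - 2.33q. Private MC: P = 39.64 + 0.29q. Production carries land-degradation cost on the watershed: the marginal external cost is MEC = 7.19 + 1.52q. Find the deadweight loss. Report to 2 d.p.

Market equilibrium (private): 39.64 + 0.29q = 126.07 - 2.33q → q_m = 32.9885.
Social marginal cost = private MC + MEC = 46.83 + 1.81q.
Set SMC = demand: 46.83 + 1.81q = 126.07 - 2.33q → q* = 19.1401.
Between q* and q_m the wedge SMC − demand runs linearly from 0 to MEC(q_m), so the loss is a triangle.
DWL = ½ × 13.8484 × 57.3326 = 396.9824.

DWL = 396.98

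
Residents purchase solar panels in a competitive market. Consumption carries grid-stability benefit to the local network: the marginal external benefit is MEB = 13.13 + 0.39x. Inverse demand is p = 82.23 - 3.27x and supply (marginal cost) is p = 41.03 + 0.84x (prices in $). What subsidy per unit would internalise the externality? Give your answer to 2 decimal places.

Social marginal benefit = demand + MEB = 95.36 - 2.88x.
Set SMB = MC: 95.36 - 2.88x = 41.03 + 0.84x → x* = 14.6048.
The Pigouvian subsidy equals MEB at x*: 13.13 + 0.39×14.6048 = 18.8259.

subsidy = $18.83 per unit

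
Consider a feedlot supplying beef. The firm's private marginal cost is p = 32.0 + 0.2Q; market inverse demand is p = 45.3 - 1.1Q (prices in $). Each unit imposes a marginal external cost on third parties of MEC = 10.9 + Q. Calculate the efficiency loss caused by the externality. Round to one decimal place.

DWL = $97.1

Market equilibrium (private): 32.0 + 0.2Q = 45.3 - 1.1Q → Q_m = 10.2308.
Social marginal cost = private MC + MEC = 42.9 + 1.2Q.
Set SMC = demand: 42.9 + 1.2Q = 45.3 - 1.1Q → Q* = 1.0435.
The loss is the area between SMC and demand from Q* to Q_m; with linear curves that's a triangle of height MEC(Q_m).
DWL = ½ × 9.1873 × 21.1308 = 97.0675.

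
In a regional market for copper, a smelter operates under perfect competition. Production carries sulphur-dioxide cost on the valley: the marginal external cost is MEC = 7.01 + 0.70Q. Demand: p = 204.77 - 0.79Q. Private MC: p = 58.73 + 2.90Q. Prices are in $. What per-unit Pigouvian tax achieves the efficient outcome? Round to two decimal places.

Social marginal cost = private MC + MEC = 65.74 + 3.60Q.
Set SMC = demand: 65.74 + 3.60Q = 204.77 - 0.79Q → Q* = 31.6697.
The Pigouvian tax equals MEC at Q*: 7.01 + 0.70×31.6697 = 29.1788.

tax = $29.18 per unit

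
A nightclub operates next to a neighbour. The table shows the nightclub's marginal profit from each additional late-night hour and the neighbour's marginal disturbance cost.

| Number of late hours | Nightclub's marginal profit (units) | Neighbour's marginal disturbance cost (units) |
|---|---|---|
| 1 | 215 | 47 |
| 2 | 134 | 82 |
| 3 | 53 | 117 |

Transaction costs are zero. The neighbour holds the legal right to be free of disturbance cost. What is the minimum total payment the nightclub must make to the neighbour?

Efficient level: marginal profit ≥ marginal disturbance cost through level 2, so k* = 2.
With the neighbour holding the right, the nightclub must at least compensate total damage at k*: 47 + 82 = 129.

129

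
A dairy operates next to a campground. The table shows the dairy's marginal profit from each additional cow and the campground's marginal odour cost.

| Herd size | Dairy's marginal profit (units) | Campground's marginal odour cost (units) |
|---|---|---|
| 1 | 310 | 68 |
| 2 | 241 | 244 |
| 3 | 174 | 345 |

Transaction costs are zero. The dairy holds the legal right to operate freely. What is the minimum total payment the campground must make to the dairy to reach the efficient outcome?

Left alone the dairy would choose level 3 (marginal profit stays positive).
Efficient level: k* = 1 (marginal profit ≥ marginal odour cost through 1).
The campground must at least cover the dairy's forgone profit from cutting 3→1: 241 + 174 = 415.

415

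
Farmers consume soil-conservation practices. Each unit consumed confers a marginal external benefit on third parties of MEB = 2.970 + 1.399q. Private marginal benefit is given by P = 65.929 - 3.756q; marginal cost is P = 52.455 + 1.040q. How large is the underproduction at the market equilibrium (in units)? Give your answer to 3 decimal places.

Market equilibrium (private): 52.455 + 1.040q = 65.929 - 3.756q → q_m = 2.8094.
Social marginal benefit = demand + MEB = 68.899 - 2.357q.
Set SMB = MC: 68.899 - 2.357q = 52.455 + 1.040q → q* = 4.8407.
Gap = |2.8094 − 4.8407| = 2.0313.

2.031 units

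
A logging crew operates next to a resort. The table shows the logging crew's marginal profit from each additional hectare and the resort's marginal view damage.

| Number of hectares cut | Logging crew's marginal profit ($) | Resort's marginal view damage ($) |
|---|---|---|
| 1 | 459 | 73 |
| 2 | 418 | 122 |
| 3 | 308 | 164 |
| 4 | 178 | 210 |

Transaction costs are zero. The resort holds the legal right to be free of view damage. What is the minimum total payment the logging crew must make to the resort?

$359

Efficient level: marginal profit ≥ marginal view damage through level 3, so k* = 3.
With the resort holding the right, the logging crew must at least compensate total damage at k*: 73 + 122 + 164 = 359.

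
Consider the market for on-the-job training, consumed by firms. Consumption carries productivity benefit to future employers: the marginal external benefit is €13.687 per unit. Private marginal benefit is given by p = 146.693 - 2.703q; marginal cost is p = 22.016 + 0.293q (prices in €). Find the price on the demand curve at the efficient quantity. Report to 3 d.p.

Social marginal benefit = demand + MEB = 160.380 - 2.703q.
Set SMB = MC: 160.380 - 2.703q = 22.016 + 0.293q → q* = 46.1829.
Consumer price on the demand curve at q*: 146.693 − 2.703×46.1829 = 21.8606.

P = €21.861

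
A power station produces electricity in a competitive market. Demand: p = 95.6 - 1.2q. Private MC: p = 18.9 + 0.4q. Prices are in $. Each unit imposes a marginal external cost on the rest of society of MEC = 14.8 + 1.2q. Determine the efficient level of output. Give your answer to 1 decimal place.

Social marginal cost = private MC + MEC = 33.7 + 1.6q.
Set SMC = demand: 33.7 + 1.6q = 95.6 - 1.2q → q* = 22.1071.

q* = 22.1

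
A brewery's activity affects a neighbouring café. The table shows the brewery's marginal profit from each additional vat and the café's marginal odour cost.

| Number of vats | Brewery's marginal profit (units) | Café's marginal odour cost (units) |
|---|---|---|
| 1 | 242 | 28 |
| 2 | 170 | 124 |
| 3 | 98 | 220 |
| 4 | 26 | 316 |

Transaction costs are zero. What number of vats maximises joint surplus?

2

Bargaining reaches the level where marginal profit last exceeds marginal odour cost.
That holds through level 2 (170 ≥ 124) but not at 3 (98 < 220).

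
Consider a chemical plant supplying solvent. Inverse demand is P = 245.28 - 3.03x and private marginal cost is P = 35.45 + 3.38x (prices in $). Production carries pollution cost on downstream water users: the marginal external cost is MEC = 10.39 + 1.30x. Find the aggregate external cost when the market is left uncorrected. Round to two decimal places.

Market equilibrium (private): 35.45 + 3.38x = 245.28 - 3.03x → x_m = 32.7348.
Total external cost = ∫₀^{x_m} (10.39 + 1.30x) dx = 10.39×32.7348 + ½×1.30×32.7348² = 1036.6332.

$1036.63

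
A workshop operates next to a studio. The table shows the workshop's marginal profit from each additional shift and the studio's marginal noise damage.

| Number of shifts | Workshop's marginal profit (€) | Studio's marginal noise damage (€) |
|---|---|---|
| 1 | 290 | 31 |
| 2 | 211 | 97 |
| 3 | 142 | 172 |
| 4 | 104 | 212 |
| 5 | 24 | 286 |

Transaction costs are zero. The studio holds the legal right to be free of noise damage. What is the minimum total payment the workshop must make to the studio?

€128

Efficient level: marginal profit ≥ marginal noise damage through level 2, so k* = 2.
With the studio holding the right, the workshop must at least compensate total damage at k*: 31 + 97 = 128.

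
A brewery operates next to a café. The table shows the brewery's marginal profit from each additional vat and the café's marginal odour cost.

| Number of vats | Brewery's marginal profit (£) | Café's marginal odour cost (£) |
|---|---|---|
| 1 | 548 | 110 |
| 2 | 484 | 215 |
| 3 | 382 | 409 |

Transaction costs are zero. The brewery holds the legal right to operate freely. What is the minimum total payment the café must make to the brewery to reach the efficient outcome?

£382

Left alone the brewery would choose level 3 (marginal profit stays positive).
Efficient level: k* = 2 (marginal profit ≥ marginal odour cost through 2).
The café must at least cover the brewery's forgone profit from cutting 3→2: 382 = 382.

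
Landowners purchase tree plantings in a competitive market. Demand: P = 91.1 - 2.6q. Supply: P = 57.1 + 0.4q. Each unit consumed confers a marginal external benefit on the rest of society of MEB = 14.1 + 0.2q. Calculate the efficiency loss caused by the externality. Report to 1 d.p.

Market equilibrium (private): 57.1 + 0.4q = 91.1 - 2.6q → q_m = 11.3333.
Social marginal benefit = demand + MEB = 105.2 - 2.4q.
Set SMB = MC: 105.2 - 2.4q = 57.1 + 0.4q → q* = 17.1786.
The welfare-loss triangle has base |q_m − q*| and height MEB(q_m) (the vertical gap between SMB and MC is zero at q* and MEB at q_m).
DWL = ½ × 5.8453 × 16.3667 = 47.8341.

DWL = 47.8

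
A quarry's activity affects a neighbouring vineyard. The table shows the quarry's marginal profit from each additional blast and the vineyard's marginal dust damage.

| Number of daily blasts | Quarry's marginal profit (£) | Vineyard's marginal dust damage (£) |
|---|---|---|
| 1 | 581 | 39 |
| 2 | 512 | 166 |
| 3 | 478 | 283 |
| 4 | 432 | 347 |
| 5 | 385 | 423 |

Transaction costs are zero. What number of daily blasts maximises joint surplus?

4

Bargaining reaches the level where marginal profit last exceeds marginal dust damage.
That holds through level 4 (432 ≥ 347) but not at 5 (385 < 423).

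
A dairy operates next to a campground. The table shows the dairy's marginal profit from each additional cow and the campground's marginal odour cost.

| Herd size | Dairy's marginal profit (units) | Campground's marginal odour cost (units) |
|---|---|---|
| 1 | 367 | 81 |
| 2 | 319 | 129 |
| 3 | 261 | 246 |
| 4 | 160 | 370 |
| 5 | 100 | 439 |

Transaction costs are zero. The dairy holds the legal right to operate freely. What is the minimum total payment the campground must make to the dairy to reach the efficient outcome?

Left alone the dairy would choose level 5 (marginal profit stays positive).
Efficient level: k* = 3 (marginal profit ≥ marginal odour cost through 3).
The campground must at least cover the dairy's forgone profit from cutting 5→3: 160 + 100 = 260.

260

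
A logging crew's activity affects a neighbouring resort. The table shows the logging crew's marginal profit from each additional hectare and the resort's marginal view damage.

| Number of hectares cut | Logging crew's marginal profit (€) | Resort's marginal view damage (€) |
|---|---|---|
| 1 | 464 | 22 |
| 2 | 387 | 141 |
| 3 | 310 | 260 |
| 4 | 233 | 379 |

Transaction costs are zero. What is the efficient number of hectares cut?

Bargaining reaches the level where marginal profit last exceeds marginal view damage.
That holds through level 3 (310 ≥ 260) but not at 4 (233 < 379).

3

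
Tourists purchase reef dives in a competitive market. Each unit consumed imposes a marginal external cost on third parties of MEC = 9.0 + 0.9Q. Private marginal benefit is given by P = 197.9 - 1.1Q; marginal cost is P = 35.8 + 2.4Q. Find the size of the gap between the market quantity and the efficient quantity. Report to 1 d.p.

11.5 units

Market equilibrium (private): 35.8 + 2.4Q = 197.9 - 1.1Q → Q_m = 46.3143.
Social marginal benefit = demand − MEC = 188.9 - 2.0Q.
Set SMB = MC: 188.9 - 2.0Q = 35.8 + 2.4Q → Q* = 34.7955.
Gap = |46.3143 − 34.7955| = 11.5188.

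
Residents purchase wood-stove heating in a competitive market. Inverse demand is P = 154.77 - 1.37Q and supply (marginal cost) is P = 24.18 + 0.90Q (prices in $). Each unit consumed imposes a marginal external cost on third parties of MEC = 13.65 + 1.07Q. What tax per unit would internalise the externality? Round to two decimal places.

tax = $51.11 per unit

Social marginal benefit = demand − MEC = 141.12 - 2.44Q.
Set SMB = MC: 141.12 - 2.44Q = 24.18 + 0.90Q → Q* = 35.0120.
The Pigouvian tax equals MEC at Q*: 13.65 + 1.07×35.0120 = 51.1128.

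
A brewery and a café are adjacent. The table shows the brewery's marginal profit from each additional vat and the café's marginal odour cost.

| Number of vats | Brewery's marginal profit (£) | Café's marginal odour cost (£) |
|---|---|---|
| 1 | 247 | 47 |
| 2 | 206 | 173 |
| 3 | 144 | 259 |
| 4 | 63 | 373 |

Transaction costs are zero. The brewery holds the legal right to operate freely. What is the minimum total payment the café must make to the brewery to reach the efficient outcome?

£207

Left alone the brewery would choose level 4 (marginal profit stays positive).
Efficient level: k* = 2 (marginal profit ≥ marginal odour cost through 2).
The café must at least cover the brewery's forgone profit from cutting 4→2: 144 + 63 = 207.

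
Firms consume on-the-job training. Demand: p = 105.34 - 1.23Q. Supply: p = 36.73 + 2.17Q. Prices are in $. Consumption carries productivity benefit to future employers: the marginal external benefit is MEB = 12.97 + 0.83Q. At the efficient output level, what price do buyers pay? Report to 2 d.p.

Social marginal benefit = demand + MEB = 118.31 - 0.40Q.
Set SMB = MC: 118.31 - 0.40Q = 36.73 + 2.17Q → Q* = 31.7432.
Consumer price on the demand curve at Q*: 105.34 − 1.23×31.7432 = 66.2959.

P = $66.30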